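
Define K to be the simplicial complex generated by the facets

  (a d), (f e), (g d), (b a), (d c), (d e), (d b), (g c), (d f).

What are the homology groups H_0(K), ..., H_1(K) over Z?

We work with the vertex ordering a < b < c < d < e < f < g. The simplices of K, each written with vertices in increasing order, are:

  0-simplices (7): a, b, c, d, e, f, g
  1-simplices (9): ab, ad, bd, cd, cg, de, df, dg, ef

so the chain groups are C_0 ≅ Z^7, C_1 ≅ Z^9.

The boundary map ∂_1: C_1 → C_0 is given by ∂[p,q] = [q] − [p]. For instance
  ∂df = f − d.
This gives a 7×9 integer matrix of rank 6; reducing to Smith normal form yields diagonal entries (1,1,1,1,1,1).

Computing H_k = (kernel of ∂_k) / (image of ∂_{k+1}):

  H_0: rank C_0 − rank ∂_1 = 7 − 6 = 1, and the invariant factors of ∂_1 are all 1, so H_0 = Z.
  H_1: rank ker ∂_1 − rank ∂_2 = (9 − 6) − 0 = 3, and there is no ∂_2, so H_1 = Z^3.

As a check, the Euler characteristic is 7 − 9 = -2, which agrees with 1 − 3 = -2.
(K is a triangulation of a wedge of 3 circles.)

H_0 ≅ Z,  H_1 ≅ Z^3.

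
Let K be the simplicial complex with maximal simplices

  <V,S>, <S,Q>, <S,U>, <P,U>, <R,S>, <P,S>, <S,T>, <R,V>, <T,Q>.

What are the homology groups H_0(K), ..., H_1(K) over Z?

Order the vertices as P < Q < R < S < T < U < V. Listing each simplex with vertices in this order, K has dimension 1 with simplices:

  0-simplices (7): P, Q, R, S, T, U, V
  1-simplices (9): PS, PU, QS, QT, RS, RV, ST, SU, SV

giving chain groups C_0 ≅ Z^7, C_1 ≅ Z^9.

∂_1: C_1 → C_0 sends each edge [p,q] (with p < q) to q − p. For instance
  ∂SU = U − S.
The 7×9 boundary matrix has rank 6 and Smith normal form diag(1,1,1,1,1,1).

From H_k ≅ ker(∂_k) / im(∂_{k+1}) we obtain:

  H_0: rank C_0 − rank ∂_1 = 7 − 6 = 1, and the invariant factors of ∂_1 are all 1, so H_0 = Z.
  H_1: rank ker ∂_1 − rank ∂_2 = (9 − 6) − 0 = 3, and there is no ∂_2, so H_1 = Z^3.

As a check, the Euler characteristic is 7 − 9 = -2, which agrees with 1 − 3 = -2.

H_0 = Z,  H_1 = Z^3.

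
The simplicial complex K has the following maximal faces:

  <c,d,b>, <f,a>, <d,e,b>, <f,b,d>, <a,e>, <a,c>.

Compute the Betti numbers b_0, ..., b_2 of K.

Take the total order a < b < c < d < e < f on the vertex set. Then K (dimension 2) consists of the simplices:

  0-simplices (6): a, b, c, d, e, f
  1-simplices (10): ac, ae, af, bc, bd, be, bf, cd, de, df
  2-simplices (3): bcd, bde, bdf

so the chain groups are C_0 ≅ Z^6, C_1 ≅ Z^10, C_2 ≅ Z^3.

∂_1: C_1 → C_0 sends each edge [p,q] (with p < q) to q − p. For instance
  ∂df = f − d.
This gives a 6×10 integer matrix of rank 5; reducing to Smith normal form yields diagonal entries (1,1,1,1,1).

Boundary ∂_2: C_2 → C_1 acts by ∂[p,q,r] = [q,r] − [p,r] + [p,q]. For instance
  ∂bde = de − be + bd,
  ∂bdf = df − bf + bd.
The 10×3 boundary matrix has rank 3 and Smith normal form diag(1,1,1).

Computing H_k = (kernel of ∂_k) / (image of ∂_{k+1}):

  H_0: rank C_0 − rank ∂_1 = 6 − 5 = 1, and the invariant factors of ∂_1 are all 1, so H_0 ≅ Z.
  H_1: rank ker ∂_1 − rank ∂_2 = (10 − 5) − 3 = 2, and the invariant factors of ∂_2 are all 1, so H_1 ≅ Z^2.
  H_2: rank ker ∂_2 − rank ∂_3 = (3 − 3) − 0 = 0, and there is no ∂_3, so H_2 ≅ 0.

Hence the Betti numbers are b_0 = 1, b_1 = 2, b_2 = 0.

b_0 = 1, b_1 = 2, b_2 = 0.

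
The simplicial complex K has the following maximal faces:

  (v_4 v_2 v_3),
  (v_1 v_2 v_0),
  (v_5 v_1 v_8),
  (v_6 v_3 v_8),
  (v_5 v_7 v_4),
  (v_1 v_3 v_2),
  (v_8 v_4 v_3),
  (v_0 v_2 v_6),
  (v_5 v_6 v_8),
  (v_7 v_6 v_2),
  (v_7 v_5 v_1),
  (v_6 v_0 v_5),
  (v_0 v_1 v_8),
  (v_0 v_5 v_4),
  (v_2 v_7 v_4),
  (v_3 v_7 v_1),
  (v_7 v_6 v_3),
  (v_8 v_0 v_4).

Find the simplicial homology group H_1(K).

Fix the vertex order v_0 < v_1 < v_2 < v_3 < v_4 < v_5 < v_6 < v_7 < v_8 and write every simplex with vertices in increasing order. Then dim K = 2 and the simplices of K are:

  0-simplices (9): [v_0], [v_1], [v_2], [v_3], [v_4], [v_5], [v_6], [v_7], [v_8]
  1-simplices (27): (27 of them)
  2-simplices (18): (18 of them)

so the chain groups are C_0 ≅ Z^9, C_1 ≅ Z^27, C_2 ≅ Z^18.

Boundary ∂_1: C_1 → C_0 sends each edge [p,q] (with p < q) to q − p.
This gives a 9×27 integer matrix of rank 8; reducing to Smith normal form yields diagonal entries (1,1,1,1,1,1,1,1).

Boundary ∂_2: C_2 → C_1 sends each 2-simplex [p,q,r] to [q,r] − [p,r] + [p,q]. For instance
  ∂[v_2,v_4,v_7] = [v_4,v_7] − [v_2,v_7] + [v_2,v_4],
  ∂[v_3,v_4,v_8] = [v_4,v_8] − [v_3,v_8] + [v_3,v_4].
The 27×18 boundary matrix has rank 18 and Smith normal form diag(1,1,1,1,1,1,1,1,1,1,1,1,1,1,1,1,1,2).

Now H_k = ker ∂_k / im ∂_{k+1}, so:

  H_1: rank ker ∂_1 − rank ∂_2 = (27 − 8) − 18 = 1, and ∂_2 has invariant factor 2 > 1, so H_1 = Z × Z/2.

H_1 = Z × Z/2.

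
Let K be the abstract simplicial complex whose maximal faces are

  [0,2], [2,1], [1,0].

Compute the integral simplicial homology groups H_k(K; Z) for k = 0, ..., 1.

Take the total order 0 < 1 < 2 on the vertex set. Then K (dimension 1) consists of the simplices:

  0-simplices (3): [0], [1], [2]
  1-simplices (3): [0,1], [0,2], [1,2]

so the chain groups are C_0 ≅ Z^3, C_1 ≅ Z^3.

∂_1: C_1 → C_0 maps an edge to its endpoints' difference, ∂[p,q] = q − p.
As a 3×3 matrix over Z this has rank 2, with invariant factors (1,1).

Reading off H_k = ker ∂_k / im ∂_{k+1}:

  H_0: rank C_0 − rank ∂_1 = 3 − 2 = 1, and the invariant factors of ∂_1 are all 1, so H_0 ≅ Z.
  H_1: rank ker ∂_1 − rank ∂_2 = (3 − 2) − 0 = 1, and there is no ∂_2, so H_1 ≅ Z.

(K is a triangulation of the circle S^1.)

H_0 ≅ Z,  H_1 ≅ Z.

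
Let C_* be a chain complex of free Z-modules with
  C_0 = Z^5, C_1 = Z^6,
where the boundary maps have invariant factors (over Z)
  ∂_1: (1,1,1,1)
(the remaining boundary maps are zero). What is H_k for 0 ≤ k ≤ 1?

H_0: b_0 = 5 − 0 − 4 = 1; torsion from ∂_1 factors > 1: none. So H_0 ≅ Z.
H_1: b_1 = 6 − 4 − 0 = 2; torsion from ∂_2 factors > 1: none. So H_1 ≅ Z^2.

H_0 ≅ Z,  H_1 ≅ Z^2.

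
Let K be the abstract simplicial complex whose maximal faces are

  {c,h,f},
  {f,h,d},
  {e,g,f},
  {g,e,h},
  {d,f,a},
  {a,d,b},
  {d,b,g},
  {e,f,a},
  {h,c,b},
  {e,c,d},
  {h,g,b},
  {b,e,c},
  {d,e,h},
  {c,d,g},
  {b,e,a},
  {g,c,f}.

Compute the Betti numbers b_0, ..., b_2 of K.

Fix the vertex order a < b < c < d < e < f < g < h and write every simplex with vertices in increasing order. Then dim K = 2 and the simplices of K are:

  0-simplices (8): a, b, c, d, e, f, g, h
  1-simplices (24): ab, ad, ae, af, bc, bd, be, bg, bh, cd, ce, cf, cg, ch, de, df, dg, dh, ef, eg, eh, fg, fh, gh
  2-simplices (16): abd, abe, adf, aef, bce, bch, bdg, bgh, cde, cdg, cfg, cfh, deh, dfh, efg, egh

Hence C_0 ≅ Z^8, C_1 ≅ Z^24, C_2 ≅ Z^16.

The boundary map ∂_1: C_1 → C_0 sends each edge [p,q] (with p < q) to q − p.
The resulting 8×24 matrix has rank 7, and its Smith normal form has invariant factors (1,1,1,1,1,1,1).

Boundary ∂_2: C_2 → C_1 maps a triangle to the signed sum of its edges. For instance
  ∂cfg = fg − cg + cf,
  ∂bgh = gh − bh + bg.
The resulting 24×16 matrix has rank 15, and its Smith normal form has invariant factors (1,1,1,1,1,1,1,1,1,1,1,1,1,1,1).

Now H_k = ker ∂_k / im ∂_{k+1}, so:

  H_0: rank C_0 − rank ∂_1 = 8 − 7 = 1, and the invariant factors of ∂_1 are all 1, so H_0 ≅ Z.
  H_1: rank ker ∂_1 − rank ∂_2 = (24 − 7) − 15 = 2, and the invariant factors of ∂_2 are all 1, so H_1 ≅ Z^2.
  H_2: rank ker ∂_2 − rank ∂_3 = (16 − 15) − 0 = 1, and there is no ∂_3, so H_2 ≅ Z.

As a check, the Euler characteristic is 8 − 24 + 16 = 0, which agrees with 1 − 2 + 1 = 0.

Hence the Betti numbers are b_0 = 1, b_1 = 2, b_2 = 1.

b_0 = 1, b_1 = 2, b_2 = 1.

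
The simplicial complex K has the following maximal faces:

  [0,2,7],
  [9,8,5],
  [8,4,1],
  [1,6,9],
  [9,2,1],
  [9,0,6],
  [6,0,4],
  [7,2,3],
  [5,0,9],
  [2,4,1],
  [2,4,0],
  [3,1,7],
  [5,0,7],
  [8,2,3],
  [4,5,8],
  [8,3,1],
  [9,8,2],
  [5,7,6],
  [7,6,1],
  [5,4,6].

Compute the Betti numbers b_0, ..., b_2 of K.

Order the vertices as 0 < 1 < 2 < 3 < 4 < 5 < 6 < 7 < 8 < 9. Listing each simplex with vertices in this order, K has dimension 2 with simplices:

  0-simplices (10): [0], [1], [2], [3], [4], [5], [6], [7], [8], [9]
  1-simplices (30): (30 of them)
  2-simplices (20): (20 of them)

giving chain groups C_0 ≅ Z^10, C_1 ≅ Z^30, C_2 ≅ Z^20.

∂_1: C_1 → C_0 maps an edge to its endpoints' difference, ∂[p,q] = q − p.
The 10×30 boundary matrix has rank 9 and Smith normal form diag(1,1,1,1,1,1,1,1,1).

Boundary ∂_2: C_2 → C_1 sends each 2-simplex [p,q,r] to [q,r] − [p,r] + [p,q]. For instance
  ∂[4,5,6] = [5,6] − [4,6] + [4,5],
  ∂[1,2,9] = [2,9] − [1,9] + [1,2].
The 30×20 boundary matrix has rank 20 and Smith normal form diag(1,1,1,1,1,1,1,1,1,1,1,1,1,1,1,1,1,1,1,2).

Reading off H_k = ker ∂_k / im ∂_{k+1}:

  H_0: rank C_0 − rank ∂_1 = 10 − 9 = 1, and the invariant factors of ∂_1 are all 1, so H_0 = Z.
  H_1: rank ker ∂_1 − rank ∂_2 = (30 − 9) − 20 = 1, and ∂_2 has invariant factor 2 > 1, so H_1 = Z ⊕ Z/2.
  H_2: rank ker ∂_2 − rank ∂_3 = (20 − 20) − 0 = 0, and there is no ∂_3, so H_2 = 0.

Hence the Betti numbers are b_0 = 1, b_1 = 1, b_2 = 0.

b_0 = 1, b_1 = 1, b_2 = 0.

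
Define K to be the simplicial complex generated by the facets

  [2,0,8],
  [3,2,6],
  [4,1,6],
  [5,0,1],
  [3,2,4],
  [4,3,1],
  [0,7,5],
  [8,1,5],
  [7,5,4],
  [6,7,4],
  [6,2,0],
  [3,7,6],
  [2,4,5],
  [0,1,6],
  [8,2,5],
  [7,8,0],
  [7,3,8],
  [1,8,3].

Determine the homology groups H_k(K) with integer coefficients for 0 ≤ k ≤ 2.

H_0 = Z,  H_1 = Z ⊕ Z/2,  H_2 = 0.

Order the vertices as 0 < 1 < 2 < 3 < 4 < 5 < 6 < 7 < 8. Listing each simplex with vertices in this order, K has dimension 2 with simplices:

  0-simplices (9): [0], [1], [2], [3], [4], [5], [6], [7], [8]
  1-simplices (27): (27 of them)
  2-simplices (18): [0,1,5], [0,1,6], [0,2,6], [0,2,8], [0,5,7], [0,7,8], [1,3,4], [1,3,8], [1,4,6], [1,5,8], [2,3,4], [2,3,6], [2,4,5], [2,5,8], [3,6,7], [3,7,8], [4,5,7], [4,6,7]

so the chain groups are C_0 ≅ Z^9, C_1 ≅ Z^27, C_2 ≅ Z^18.

∂_1: C_1 → C_0 is given by ∂[p,q] = [q] − [p]. For instance
  ∂[0,5] = [5] − [0].
The resulting 9×27 matrix has rank 8, and its Smith normal form has invariant factors (1,1,1,1,1,1,1,1).

Boundary ∂_2: C_2 → C_1 maps a triangle to the signed sum of its edges. For instance
  ∂[0,1,6] = [1,6] − [0,6] + [0,1],
  ∂[4,6,7] = [6,7] − [4,7] + [4,6].
This gives a 27×18 integer matrix of rank 18; reducing to Smith normal form yields diagonal entries (1,1,1,1,1,1,1,1,1,1,1,1,1,1,1,1,1,2).

Now H_k = ker ∂_k / im ∂_{k+1}, so:

  H_0: rank C_0 − rank ∂_1 = 9 − 8 = 1, and the invariant factors of ∂_1 are all 1, so H_0 = Z.
  H_1: rank ker ∂_1 − rank ∂_2 = (27 − 8) − 18 = 1, and ∂_2 has invariant factor 2 > 1, so H_1 = Z ⊕ Z/2.
  H_2: rank ker ∂_2 − rank ∂_3 = (18 − 18) − 0 = 0, and there is no ∂_3, so H_2 = 0.

As a check, the Euler characteristic is 9 − 27 + 18 = 0, which agrees with 1 − 1 + 0 = 0.
(K is a triangulation of the Klein bottle.)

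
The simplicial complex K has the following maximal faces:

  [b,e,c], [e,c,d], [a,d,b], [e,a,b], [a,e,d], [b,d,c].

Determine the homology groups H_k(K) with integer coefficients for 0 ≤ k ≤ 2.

K has 5 vertices, 9 edges, 6 triangles.
rank ∂_0 = 0, rank ∂_1 = 4 ⇒ b_0 = 5 − 0 − 4 = 1; all invariant factors of ∂_1 are 1 so no torsion. So H_0 ≅ Z.
rank ∂_1 = 4, rank ∂_2 = 5 ⇒ b_1 = 9 − 4 − 5 = 0; all invariant factors of ∂_2 are 1 so no torsion. So H_1 ≅ 0.
rank ∂_2 = 5, rank ∂_3 = 0 ⇒ b_2 = 6 − 5 − 0 = 1. So H_2 ≅ Z.

H_0 ≅ Z,  H_1 = 0,  H_2 ≅ Z.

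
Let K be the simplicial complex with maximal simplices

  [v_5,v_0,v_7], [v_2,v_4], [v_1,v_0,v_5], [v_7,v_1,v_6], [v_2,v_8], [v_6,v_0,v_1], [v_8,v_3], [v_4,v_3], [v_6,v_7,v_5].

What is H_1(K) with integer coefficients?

We work with the vertex ordering v_0 < v_1 < v_2 < v_3 < v_4 < v_5 < v_6 < v_7 < v_8. The simplices of K, each written with vertices in increasing order, are:

  0-simplices (9): [v_0], [v_1], [v_2], [v_3], [v_4], [v_5], [v_6], [v_7], [v_8]
  1-simplices (14): [v_0,v_1], [v_0,v_5], [v_0,v_6], [v_0,v_7], [v_1,v_5], [v_1,v_6], [v_1,v_7], [v_2,v_4], [v_2,v_8], [v_3,v_4], [v_3,v_8], [v_5,v_6], [v_5,v_7], [v_6,v_7]
  2-simplices (5): [v_0,v_1,v_5], [v_0,v_1,v_6], [v_0,v_5,v_7], [v_1,v_6,v_7], [v_5,v_6,v_7]

so the chain groups are C_0 ≅ Z^9, C_1 ≅ Z^14, C_2 ≅ Z^5.

Boundary ∂_1: C_1 → C_0 maps an edge to its endpoints' difference, ∂[p,q] = q − p. For instance
  ∂[v_0,v_5] = [v_5] − [v_0].
The 9×14 boundary matrix has rank 7 and Smith normal form diag(1,1,1,1,1,1,1).

Boundary ∂_2: C_2 → C_1 maps a triangle to the signed sum of its edges. For instance
  ∂[v_1,v_6,v_7] = [v_6,v_7] − [v_1,v_7] + [v_1,v_6],
  ∂[v_0,v_1,v_6] = [v_1,v_6] − [v_0,v_6] + [v_0,v_1].
The resulting 14×5 matrix has rank 5, and its Smith normal form has invariant factors (1,1,1,1,1).

Reading off H_k = ker ∂_k / im ∂_{k+1}:

  H_1: rank ker ∂_1 − rank ∂_2 = (14 − 7) − 5 = 2, and the invariant factors of ∂_2 are all 1, so H_1 = Z^2.

(K is a triangulation of the disjoint union of the Möbius band and the circle S^1.)

H_1 ≅ Z^2.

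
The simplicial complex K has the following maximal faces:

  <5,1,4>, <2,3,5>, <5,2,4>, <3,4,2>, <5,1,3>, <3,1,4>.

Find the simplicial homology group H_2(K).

H_2 ≅ Z.

Fix the vertex order 1 < 2 < 3 < 4 < 5 and write every simplex with vertices in increasing order. Then dim K = 2 and the simplices of K are:

  0-simplices (5): [1], [2], [3], [4], [5]
  1-simplices (9): [1,3], [1,4], [1,5], [2,3], [2,4], [2,5], [3,4], [3,5], [4,5]
  2-simplices (6): [1,3,4], [1,3,5], [1,4,5], [2,3,4], [2,3,5], [2,4,5]

Hence C_0 ≅ Z^5, C_1 ≅ Z^9, C_2 ≅ Z^6.

Boundary ∂_1: C_1 → C_0 is given by ∂[p,q] = [q] − [p].
This gives a 5×9 integer matrix of rank 4; reducing to Smith normal form yields diagonal entries (1,1,1,1).

Boundary ∂_2: C_2 → C_1 acts by ∂[p,q,r] = [q,r] − [p,r] + [p,q]. For instance
  ∂[1,4,5] = [4,5] − [1,5] + [1,4],
  ∂[2,4,5] = [4,5] − [2,5] + [2,4].
The 9×6 boundary matrix has rank 5 and Smith normal form diag(1,1,1,1,1).

Now H_k = ker ∂_k / im ∂_{k+1}, so:

  H_2: rank ker ∂_2 − rank ∂_3 = (6 − 5) − 0 = 1, and there is no ∂_3, so H_2 = Z.

(K is a triangulation of the 2-sphere S^2.)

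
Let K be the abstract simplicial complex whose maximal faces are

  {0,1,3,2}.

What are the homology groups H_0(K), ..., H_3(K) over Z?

H_0 ≅ Z,  H_1 = 0,  H_2 = 0,  H_3 = 0.

Fix the vertex order 0 < 1 < 2 < 3 and write every simplex with vertices in increasing order. Then dim K = 3 and the simplices of K are:

  0-simplices (4): [0], [1], [2], [3]
  1-simplices (6): [0,1], [0,2], [0,3], [1,2], [1,3], [2,3]
  2-simplices (4): [0,1,2], [0,1,3], [0,2,3], [1,2,3]
  3-simplices (1): [0,1,2,3]

giving chain groups C_0 ≅ Z^4, C_1 ≅ Z^6, C_2 ≅ Z^4, C_3 ≅ Z^1.

The boundary map ∂_1: C_1 → C_0 is given by ∂[p,q] = [q] − [p]. For instance
  ∂[1,3] = [3] − [1].
The 4×6 boundary matrix has rank 3 and Smith normal form diag(1,1,1).

∂_2: C_2 → C_1 acts by ∂[p,q,r] = [q,r] − [p,r] + [p,q]. For instance
  ∂[0,2,3] = [2,3] − [0,3] + [0,2],
  ∂[0,1,2] = [1,2] − [0,2] + [0,1].
The 6×4 boundary matrix has rank 3 and Smith normal form diag(1,1,1).

∂_3: C_3 → C_2 sends each 3-simplex σ to the alternating sum Σ_i (−1)^i (σ with its i-th vertex removed). For instance
  ∂[0,1,2,3] = [1,2,3] − [0,2,3] + [0,1,3] − [0,1,2].
The resulting 4×1 matrix has rank 1, and its Smith normal form has invariant factors (1).

Computing H_k = (kernel of ∂_k) / (image of ∂_{k+1}):

  H_0: rank C_0 − rank ∂_1 = 4 − 3 = 1, and the invariant factors of ∂_1 are all 1, so H_0 ≅ Z.
  H_1: rank ker ∂_1 − rank ∂_2 = (6 − 3) − 3 = 0, and the invariant factors of ∂_2 are all 1, so H_1 ≅ 0.
  H_2: rank ker ∂_2 − rank ∂_3 = (4 − 3) − 1 = 0, and the invariant factors of ∂_3 are all 1, so H_2 ≅ 0.
  H_3: rank ker ∂_3 − rank ∂_4 = (1 − 1) − 0 = 0, and there is no ∂_4, so H_3 ≅ 0.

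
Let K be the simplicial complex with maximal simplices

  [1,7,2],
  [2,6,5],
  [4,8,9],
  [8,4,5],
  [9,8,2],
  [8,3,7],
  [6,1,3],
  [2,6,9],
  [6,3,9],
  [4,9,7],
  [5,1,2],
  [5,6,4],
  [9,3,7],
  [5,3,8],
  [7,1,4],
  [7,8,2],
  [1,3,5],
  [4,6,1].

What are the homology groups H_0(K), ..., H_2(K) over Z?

Fix the vertex order 1 < 2 < 3 < 4 < 5 < 6 < 7 < 8 < 9 and write every simplex with vertices in increasing order. Then dim K = 2 and the simplices of K are:

  0-simplices (9): [1], [2], [3], [4], [5], [6], [7], [8], [9]
  1-simplices (27): (27 of them)
  2-simplices (18): [1,2,5], [1,2,7], [1,3,5], [1,3,6], [1,4,6], [1,4,7], [2,5,6], [2,6,9], [2,7,8], [2,8,9], [3,5,8], [3,6,9], [3,7,8], [3,7,9], [4,5,6], [4,5,8], [4,7,9], [4,8,9]

so the chain groups are C_0 ≅ Z^9, C_1 ≅ Z^27, C_2 ≅ Z^18.

The boundary map ∂_1: C_1 → C_0 sends each edge [p,q] (with p < q) to q − p.
The 9×27 boundary matrix has rank 8 and Smith normal form diag(1,1,1,1,1,1,1,1).

∂_2: C_2 → C_1 maps a triangle to the signed sum of its edges. For instance
  ∂[4,5,8] = [5,8] − [4,8] + [4,5],
  ∂[1,2,7] = [2,7] − [1,7] + [1,2].
As a 27×18 matrix over Z this has rank 18, with invariant factors (1,1,1,1,1,1,1,1,1,1,1,1,1,1,1,1,1,2).

Reading off H_k = ker ∂_k / im ∂_{k+1}:

  H_0: rank C_0 − rank ∂_1 = 9 − 8 = 1, and the invariant factors of ∂_1 are all 1, so H_0 ≅ Z.
  H_1: rank ker ∂_1 − rank ∂_2 = (27 − 8) − 18 = 1, and ∂_2 has invariant factor 2 > 1, so H_1 ≅ Z ⊕ Z/2.
  H_2: rank ker ∂_2 − rank ∂_3 = (18 − 18) − 0 = 0, and there is no ∂_3, so H_2 ≅ 0.

As a check, the Euler characteristic is 9 − 27 + 18 = 0, which agrees with 1 − 1 + 0 = 0.
(K is a triangulation of the Klein bottle.)

H_0 ≅ Z,  H_1 ≅ Z ⊕ Z/2,  H_2 = 0.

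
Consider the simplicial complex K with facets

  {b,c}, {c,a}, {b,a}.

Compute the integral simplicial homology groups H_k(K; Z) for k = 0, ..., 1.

H_0 ≅ Z,  H_1 ≅ Z.

Fix the vertex order a < b < c and write every simplex with vertices in increasing order. Then dim K = 1 and the simplices of K are:

  0-simplices (3): a, b, c
  1-simplices (3): ab, ac, bc

Hence C_0 ≅ Z^3, C_1 ≅ Z^3.

The boundary map ∂_1: C_1 → C_0 is given by ∂[p,q] = [q] − [p]. For instance
  ∂ac = c − a.
As a 3×3 matrix over Z this has rank 2, with invariant factors (1,1).

Reading off H_k = ker ∂_k / im ∂_{k+1}:

  H_0: rank C_0 − rank ∂_1 = 3 − 2 = 1, and the invariant factors of ∂_1 are all 1, so H_0 = Z.
  H_1: rank ker ∂_1 − rank ∂_2 = (3 − 2) − 0 = 1, and there is no ∂_2, so H_1 = Z.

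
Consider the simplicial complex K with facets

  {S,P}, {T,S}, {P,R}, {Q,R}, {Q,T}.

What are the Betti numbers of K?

We work with the vertex ordering P < Q < R < S < T. The simplices of K, each written with vertices in increasing order, are:

  0-simplices (5): P, Q, R, S, T
  1-simplices (5): PR, PS, QR, QT, ST

Hence C_0 ≅ Z^5, C_1 ≅ Z^5.

The boundary map ∂_1: C_1 → C_0 is given by ∂[p,q] = [q] − [p].
This gives a 5×5 integer matrix of rank 4; reducing to Smith normal form yields diagonal entries (1,1,1,1).

From H_k ≅ ker(∂_k) / im(∂_{k+1}) we obtain:

  H_0: rank C_0 − rank ∂_1 = 5 − 4 = 1, and the invariant factors of ∂_1 are all 1, so H_0 ≅ Z.
  H_1: rank ker ∂_1 − rank ∂_2 = (5 − 4) − 0 = 1, and there is no ∂_2, so H_1 ≅ Z.

Hence the Betti numbers are b_0 = 1, b_1 = 1.

b_0 = 1, b_1 = 1.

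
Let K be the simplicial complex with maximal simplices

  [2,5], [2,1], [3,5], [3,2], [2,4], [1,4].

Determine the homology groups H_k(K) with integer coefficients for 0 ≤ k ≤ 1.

H_0 = Z,  H_1 = Z^2.

Order the vertices as 1 < 2 < 3 < 4 < 5. Listing each simplex with vertices in this order, K has dimension 1 with simplices:

  0-simplices (5): [1], [2], [3], [4], [5]
  1-simplices (6): [1,2], [1,4], [2,3], [2,4], [2,5], [3,5]

Hence C_0 ≅ Z^5, C_1 ≅ Z^6.

The boundary map ∂_1: C_1 → C_0 is given by ∂[p,q] = [q] − [p].
This gives a 5×6 integer matrix of rank 4; reducing to Smith normal form yields diagonal entries (1,1,1,1).

Computing H_k = (kernel of ∂_k) / (image of ∂_{k+1}):

  H_0: rank C_0 − rank ∂_1 = 5 − 4 = 1, and the invariant factors of ∂_1 are all 1, so H_0 = Z.
  H_1: rank ker ∂_1 − rank ∂_2 = (6 − 4) − 0 = 2, and there is no ∂_2, so H_1 = Z^2.

(K is a triangulation of a wedge of 2 circles.)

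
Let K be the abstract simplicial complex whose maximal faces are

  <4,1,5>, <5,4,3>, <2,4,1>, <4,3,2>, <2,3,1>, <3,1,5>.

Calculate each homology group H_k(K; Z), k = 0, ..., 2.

Order the vertices as 1 < 2 < 3 < 4 < 5. Listing each simplex with vertices in this order, K has dimension 2 with simplices:

  0-simplices (5): [1], [2], [3], [4], [5]
  1-simplices (9): [1,2], [1,3], [1,4], [1,5], [2,3], [2,4], [3,4], [3,5], [4,5]
  2-simplices (6): [1,2,3], [1,2,4], [1,3,5], [1,4,5], [2,3,4], [3,4,5]

Hence C_0 ≅ Z^5, C_1 ≅ Z^9, C_2 ≅ Z^6.

Boundary ∂_1: C_1 → C_0 is given by ∂[p,q] = [q] − [p]. For instance
  ∂[2,3] = [3] − [2].
This gives a 5×9 integer matrix of rank 4; reducing to Smith normal form yields diagonal entries (1,1,1,1).

∂_2: C_2 → C_1 maps a triangle to the signed sum of its edges. For instance
  ∂[1,4,5] = [4,5] − [1,5] + [1,4],
  ∂[1,2,3] = [2,3] − [1,3] + [1,2].
This gives a 9×6 integer matrix of rank 5; reducing to Smith normal form yields diagonal entries (1,1,1,1,1).

Reading off H_k = ker ∂_k / im ∂_{k+1}:

  H_0: rank C_0 − rank ∂_1 = 5 − 4 = 1, and the invariant factors of ∂_1 are all 1, so H_0 = Z.
  H_1: rank ker ∂_1 − rank ∂_2 = (9 − 4) − 5 = 0, and the invariant factors of ∂_2 are all 1, so H_1 = 0.
  H_2: rank ker ∂_2 − rank ∂_3 = (6 − 5) − 0 = 1, and there is no ∂_3, so H_2 = Z.

(K is a triangulation of the 2-sphere S^2.)

H_0 ≅ Z,  H_1 = 0,  H_2 ≅ Z.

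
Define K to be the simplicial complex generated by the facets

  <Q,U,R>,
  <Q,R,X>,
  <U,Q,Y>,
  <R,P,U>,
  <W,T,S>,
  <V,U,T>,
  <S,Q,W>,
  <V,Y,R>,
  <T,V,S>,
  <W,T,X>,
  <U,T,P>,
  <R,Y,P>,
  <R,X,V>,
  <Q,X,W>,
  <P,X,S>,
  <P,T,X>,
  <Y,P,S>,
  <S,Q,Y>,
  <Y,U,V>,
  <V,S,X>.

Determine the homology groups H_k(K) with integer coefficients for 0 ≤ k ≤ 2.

We work with the vertex ordering P < Q < R < S < T < U < V < W < X < Y. The simplices of K, each written with vertices in increasing order, are:

  0-simplices (10): P, Q, R, S, T, U, V, W, X, Y
  1-simplices (30): PR, PS, PT, PU, PX, PY, QR, QS, QU, QW, QX, QY, RU, RV, RX, RY, ST, SV, SW, SX, SY, TU, TV, TW, TX, UV, UY, VX, VY, WX
  2-simplices (20): PRU, PRY, PSX, PSY, PTU, PTX, QRU, QRX, QSW, QSY, QUY, QWX, RVX, RVY, STV, STW, SVX, TUV, TWX, UVY

so the chain groups are C_0 ≅ Z^10, C_1 ≅ Z^30, C_2 ≅ Z^20.

∂_1: C_1 → C_0 maps an edge to its endpoints' difference, ∂[p,q] = q − p.
As a 10×30 matrix over Z this has rank 9, with invariant factors (1,1,1,1,1,1,1,1,1).

The boundary map ∂_2: C_2 → C_1 maps a triangle to the signed sum of its edges. For instance
  ∂QRX = RX − QX + QR,
  ∂STW = TW − SW + ST.
The resulting 30×20 matrix has rank 20, and its Smith normal form has invariant factors (1,1,1,1,1,1,1,1,1,1,1,1,1,1,1,1,1,1,1,2).

Computing H_k = (kernel of ∂_k) / (image of ∂_{k+1}):

  H_0: rank C_0 − rank ∂_1 = 10 − 9 = 1, and the invariant factors of ∂_1 are all 1, so H_0 ≅ Z.
  H_1: rank ker ∂_1 − rank ∂_2 = (30 − 9) − 20 = 1, and ∂_2 has invariant factor 2 > 1, so H_1 ≅ Z ⊕ Z/2.
  H_2: rank ker ∂_2 − rank ∂_3 = (20 − 20) − 0 = 0, and there is no ∂_3, so H_2 ≅ 0.

As a check, the Euler characteristic is 10 − 30 + 20 = 0, which agrees with 1 − 1 + 0 = 0.
(K is a triangulation of the Klein bottle.)

H_0 = Z,  H_1 = Z ⊕ Z/2,  H_2 = 0.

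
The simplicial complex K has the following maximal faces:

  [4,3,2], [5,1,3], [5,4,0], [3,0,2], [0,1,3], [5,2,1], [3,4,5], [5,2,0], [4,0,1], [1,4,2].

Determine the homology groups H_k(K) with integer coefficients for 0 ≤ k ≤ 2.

H_0 = Z,  H_1 = Z/2,  H_2 = 0.

K has 6 vertices, 15 edges, 10 triangles.
rank ∂_0 = 0, rank ∂_1 = 5 ⇒ b_0 = 6 − 0 − 5 = 1; all invariant factors of ∂_1 are 1 so no torsion. So H_0 = Z.
rank ∂_1 = 5, rank ∂_2 = 10 ⇒ b_1 = 15 − 5 − 10 = 0; ∂_2 has invariant factor(s) [2] giving torsion. So H_1 = Z/2.
rank ∂_2 = 10, rank ∂_3 = 0 ⇒ b_2 = 10 − 10 − 0 = 0. So H_2 = 0.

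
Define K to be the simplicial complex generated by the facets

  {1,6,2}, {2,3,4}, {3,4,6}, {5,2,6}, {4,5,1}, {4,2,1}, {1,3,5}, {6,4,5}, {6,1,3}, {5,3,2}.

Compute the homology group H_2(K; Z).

Take the total order 1 < 2 < 3 < 4 < 5 < 6 on the vertex set. Then K (dimension 2) consists of the simplices:

  0-simplices (6): [1], [2], [3], [4], [5], [6]
  1-simplices (15): [1,2], [1,3], [1,4], [1,5], [1,6], [2,3], [2,4], [2,5], [2,6], [3,4], [3,5], [3,6], [4,5], [4,6], [5,6]
  2-simplices (10): [1,2,4], [1,2,6], [1,3,5], [1,3,6], [1,4,5], [2,3,4], [2,3,5], [2,5,6], [3,4,6], [4,5,6]

so the chain groups are C_0 ≅ Z^6, C_1 ≅ Z^15, C_2 ≅ Z^10.

∂_1: C_1 → C_0 is given by ∂[p,q] = [q] − [p].
The 6×15 boundary matrix has rank 5 and Smith normal form diag(1,1,1,1,1).

Boundary ∂_2: C_2 → C_1 maps a triangle to the signed sum of its edges. For instance
  ∂[2,3,5] = [3,5] − [2,5] + [2,3],
  ∂[1,3,5] = [3,5] − [1,5] + [1,3].
As a 15×10 matrix over Z this has rank 10, with invariant factors (1,1,1,1,1,1,1,1,1,2).

Reading off H_k = ker ∂_k / im ∂_{k+1}:

  H_2: rank ker ∂_2 − rank ∂_3 = (10 − 10) − 0 = 0, and there is no ∂_3, so H_2 = 0.

(K is a triangulation of the real projective plane RP^2.)

H_2 ≅ 0.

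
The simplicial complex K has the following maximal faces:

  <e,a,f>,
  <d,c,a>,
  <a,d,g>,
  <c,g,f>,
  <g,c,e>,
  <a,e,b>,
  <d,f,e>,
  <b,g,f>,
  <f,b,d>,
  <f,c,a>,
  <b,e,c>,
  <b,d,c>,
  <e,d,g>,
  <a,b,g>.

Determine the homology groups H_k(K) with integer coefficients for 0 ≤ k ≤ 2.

Take the total order a < b < c < d < e < f < g on the vertex set. Then K (dimension 2) consists of the simplices:

  0-simplices (7): a, b, c, d, e, f, g
  1-simplices (21): ab, ac, ad, ae, af, ag, bc, bd, be, bf, bg, cd, ce, cf, cg, de, df, dg, ef, eg, fg
  2-simplices (14): abe, abg, acd, acf, adg, aef, bcd, bce, bdf, bfg, ceg, cfg, def, deg

giving chain groups C_0 ≅ Z^7, C_1 ≅ Z^21, C_2 ≅ Z^14.

The boundary map ∂_1: C_1 → C_0 sends each edge [p,q] (with p < q) to q − p. For instance
  ∂ac = c − a.
The 7×21 boundary matrix has rank 6 and Smith normal form diag(1,1,1,1,1,1).

The boundary map ∂_2: C_2 → C_1 sends each 2-simplex [p,q,r] to [q,r] − [p,r] + [p,q]. For instance
  ∂acf = cf − af + ac,
  ∂bfg = fg − bg + bf.
The 21×14 boundary matrix has rank 13 and Smith normal form diag(1,1,1,1,1,1,1,1,1,1,1,1,1).

Computing H_k = (kernel of ∂_k) / (image of ∂_{k+1}):

  H_0: rank C_0 − rank ∂_1 = 7 − 6 = 1, and the invariant factors of ∂_1 are all 1, so H_0 = Z.
  H_1: rank ker ∂_1 − rank ∂_2 = (21 − 6) − 13 = 2, and the invariant factors of ∂_2 are all 1, so H_1 = Z^2.
  H_2: rank ker ∂_2 − rank ∂_3 = (14 − 13) − 0 = 1, and there is no ∂_3, so H_2 = Z.

As a check, the Euler characteristic is 7 − 21 + 14 = 0, which agrees with 1 − 2 + 1 = 0.
(K is a triangulation of the torus T^2.)

H_0 = Z,  H_1 = Z^2,  H_2 = Z.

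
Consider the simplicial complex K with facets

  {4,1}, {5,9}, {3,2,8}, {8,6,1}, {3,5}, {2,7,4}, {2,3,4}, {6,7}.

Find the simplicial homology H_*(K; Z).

Take the total order 1 < 2 < 3 < 4 < 5 < 6 < 7 < 8 < 9 on the vertex set. Then K (dimension 2) consists of the simplices:

  0-simplices (9): [1], [2], [3], [4], [5], [6], [7], [8], [9]
  1-simplices (14): [1,4], [1,6], [1,8], [2,3], [2,4], [2,7], [2,8], [3,4], [3,5], [3,8], [4,7], [5,9], [6,7], [6,8]
  2-simplices (4): [1,6,8], [2,3,4], [2,3,8], [2,4,7]

giving chain groups C_0 ≅ Z^9, C_1 ≅ Z^14, C_2 ≅ Z^4.

The boundary map ∂_1: C_1 → C_0 sends each edge [p,q] (with p < q) to q − p.
As a 9×14 matrix over Z this has rank 8, with invariant factors (1,1,1,1,1,1,1,1).

The boundary map ∂_2: C_2 → C_1 maps a triangle to the signed sum of its edges. For instance
  ∂[1,6,8] = [6,8] − [1,8] + [1,6],
  ∂[2,4,7] = [4,7] − [2,7] + [2,4].
This gives a 14×4 integer matrix of rank 4; reducing to Smith normal form yields diagonal entries (1,1,1,1).

Computing H_k = (kernel of ∂_k) / (image of ∂_{k+1}):

  H_0: rank C_0 − rank ∂_1 = 9 − 8 = 1, and the invariant factors of ∂_1 are all 1, so H_0 = Z.
  H_1: rank ker ∂_1 − rank ∂_2 = (14 − 8) − 4 = 2, and the invariant factors of ∂_2 are all 1, so H_1 = Z^2.
  H_2: rank ker ∂_2 − rank ∂_3 = (4 − 4) − 0 = 0, and there is no ∂_3, so H_2 = 0.

H_0 ≅ Z,  H_1 ≅ Z^2,  H_2 = 0.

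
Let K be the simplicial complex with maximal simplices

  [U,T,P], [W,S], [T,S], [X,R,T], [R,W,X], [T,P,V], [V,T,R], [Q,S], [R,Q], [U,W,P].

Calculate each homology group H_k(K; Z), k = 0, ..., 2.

H_0 ≅ Z,  H_1 ≅ Z^3,  H_2 = 0.

Order the vertices as P < Q < R < S < T < U < V < W < X. Listing each simplex with vertices in this order, K has dimension 2 with simplices:

  0-simplices (9): P, Q, R, S, T, U, V, W, X
  1-simplices (17): PT, PU, PV, PW, QR, QS, RT, RV, RW, RX, ST, SW, TU, TV, TX, UW, WX
  2-simplices (6): PTU, PTV, PUW, RTV, RTX, RWX

Hence C_0 ≅ Z^9, C_1 ≅ Z^17, C_2 ≅ Z^6.

The boundary map ∂_1: C_1 → C_0 maps an edge to its endpoints' difference, ∂[p,q] = q − p.
The resulting 9×17 matrix has rank 8, and its Smith normal form has invariant factors (1,1,1,1,1,1,1,1).

The boundary map ∂_2: C_2 → C_1 maps a triangle to the signed sum of its edges. For instance
  ∂RTX = TX − RX + RT,
  ∂RWX = WX − RX + RW.
As a 17×6 matrix over Z this has rank 6, with invariant factors (1,1,1,1,1,1).

From H_k ≅ ker(∂_k) / im(∂_{k+1}) we obtain:

  H_0: rank C_0 − rank ∂_1 = 9 − 8 = 1, and the invariant factors of ∂_1 are all 1, so H_0 = Z.
  H_1: rank ker ∂_1 − rank ∂_2 = (17 − 8) − 6 = 3, and the invariant factors of ∂_2 are all 1, so H_1 = Z^3.
  H_2: rank ker ∂_2 − rank ∂_3 = (6 − 6) − 0 = 0, and there is no ∂_3, so H_2 = 0.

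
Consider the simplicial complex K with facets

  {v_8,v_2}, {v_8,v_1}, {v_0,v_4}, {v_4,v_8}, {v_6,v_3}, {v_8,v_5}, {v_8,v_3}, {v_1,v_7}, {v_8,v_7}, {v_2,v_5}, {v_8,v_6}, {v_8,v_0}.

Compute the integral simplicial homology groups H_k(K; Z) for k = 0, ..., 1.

H_0 = Z,  H_1 = Z^4.

K has 9 vertices, 12 edges.
rank ∂_0 = 0, rank ∂_1 = 8 ⇒ b_0 = 9 − 0 − 8 = 1; all invariant factors of ∂_1 are 1 so no torsion. So H_0 = Z.
rank ∂_1 = 8, rank ∂_2 = 0 ⇒ b_1 = 12 − 8 − 0 = 4. So H_1 = Z^4.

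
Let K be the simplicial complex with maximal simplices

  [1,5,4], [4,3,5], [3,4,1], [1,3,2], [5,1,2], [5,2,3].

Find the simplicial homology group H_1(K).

Take the total order 1 < 2 < 3 < 4 < 5 on the vertex set. Then K (dimension 2) consists of the simplices:

  0-simplices (5): [1], [2], [3], [4], [5]
  1-simplices (9): [1,2], [1,3], [1,4], [1,5], [2,3], [2,5], [3,4], [3,5], [4,5]
  2-simplices (6): [1,2,3], [1,2,5], [1,3,4], [1,4,5], [2,3,5], [3,4,5]

giving chain groups C_0 ≅ Z^5, C_1 ≅ Z^9, C_2 ≅ Z^6.

∂_1: C_1 → C_0 maps an edge to its endpoints' difference, ∂[p,q] = q − p. For instance
  ∂[1,5] = [5] − [1].
The resulting 5×9 matrix has rank 4, and its Smith normal form has invariant factors (1,1,1,1).

The boundary map ∂_2: C_2 → C_1 sends each 2-simplex [p,q,r] to [q,r] − [p,r] + [p,q]. For instance
  ∂[1,2,3] = [2,3] − [1,3] + [1,2],
  ∂[1,2,5] = [2,5] − [1,5] + [1,2].
The 9×6 boundary matrix has rank 5 and Smith normal form diag(1,1,1,1,1).

Now H_k = ker ∂_k / im ∂_{k+1}, so:

  H_1: rank ker ∂_1 − rank ∂_2 = (9 − 4) − 5 = 0, and the invariant factors of ∂_2 are all 1, so H_1 = 0.

H_1 ≅ 0.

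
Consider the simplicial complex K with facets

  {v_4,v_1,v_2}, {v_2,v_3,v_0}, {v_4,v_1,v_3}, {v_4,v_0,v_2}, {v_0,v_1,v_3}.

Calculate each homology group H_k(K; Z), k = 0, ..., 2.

H_0 = Z,  H_1 = Z,  H_2 = 0.

Fix the vertex order v_0 < v_1 < v_2 < v_3 < v_4 and write every simplex with vertices in increasing order. Then dim K = 2 and the simplices of K are:

  0-simplices (5): [v_0], [v_1], [v_2], [v_3], [v_4]
  1-simplices (10): [v_0,v_1], [v_0,v_2], [v_0,v_3], [v_0,v_4], [v_1,v_2], [v_1,v_3], [v_1,v_4], [v_2,v_3], [v_2,v_4], [v_3,v_4]
  2-simplices (5): [v_0,v_1,v_3], [v_0,v_2,v_3], [v_0,v_2,v_4], [v_1,v_2,v_4], [v_1,v_3,v_4]

giving chain groups C_0 ≅ Z^5, C_1 ≅ Z^10, C_2 ≅ Z^5.

The boundary map ∂_1: C_1 → C_0 sends each edge [p,q] (with p < q) to q − p. For instance
  ∂[v_0,v_1] = [v_1] − [v_0].
As a 5×10 matrix over Z this has rank 4, with invariant factors (1,1,1,1).

The boundary map ∂_2: C_2 → C_1 sends each 2-simplex [p,q,r] to [q,r] − [p,r] + [p,q]. For instance
  ∂[v_1,v_2,v_4] = [v_2,v_4] − [v_1,v_4] + [v_1,v_2],
  ∂[v_0,v_1,v_3] = [v_1,v_3] − [v_0,v_3] + [v_0,v_1].
As a 10×5 matrix over Z this has rank 5, with invariant factors (1,1,1,1,1).

From H_k ≅ ker(∂_k) / im(∂_{k+1}) we obtain:

  H_0: rank C_0 − rank ∂_1 = 5 − 4 = 1, and the invariant factors of ∂_1 are all 1, so H_0 = Z.
  H_1: rank ker ∂_1 − rank ∂_2 = (10 − 4) − 5 = 1, and the invariant factors of ∂_2 are all 1, so H_1 = Z.
  H_2: rank ker ∂_2 − rank ∂_3 = (5 − 5) − 0 = 0, and there is no ∂_3, so H_2 = 0.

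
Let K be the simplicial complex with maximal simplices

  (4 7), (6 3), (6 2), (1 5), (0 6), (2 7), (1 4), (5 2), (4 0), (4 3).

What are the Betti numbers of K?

b_0 = 1, b_1 = 3.

Fix the vertex order 0 < 1 < 2 < 3 < 4 < 5 < 6 < 7 and write every simplex with vertices in increasing order. Then dim K = 1 and the simplices of K are:

  0-simplices (8): [0], [1], [2], [3], [4], [5], [6], [7]
  1-simplices (10): [0,4], [0,6], [1,4], [1,5], [2,5], [2,6], [2,7], [3,4], [3,6], [4,7]

giving chain groups C_0 ≅ Z^8, C_1 ≅ Z^10.

Boundary ∂_1: C_1 → C_0 sends each edge [p,q] (with p < q) to q − p. For instance
  ∂[1,5] = [5] − [1].
The resulting 8×10 matrix has rank 7, and its Smith normal form has invariant factors (1,1,1,1,1,1,1).

From H_k ≅ ker(∂_k) / im(∂_{k+1}) we obtain:

  H_0: rank C_0 − rank ∂_1 = 8 − 7 = 1, and the invariant factors of ∂_1 are all 1, so H_0 = Z.
  H_1: rank ker ∂_1 − rank ∂_2 = (10 − 7) − 0 = 3, and there is no ∂_2, so H_1 = Z^3.

Hence the Betti numbers are b_0 = 1, b_1 = 3.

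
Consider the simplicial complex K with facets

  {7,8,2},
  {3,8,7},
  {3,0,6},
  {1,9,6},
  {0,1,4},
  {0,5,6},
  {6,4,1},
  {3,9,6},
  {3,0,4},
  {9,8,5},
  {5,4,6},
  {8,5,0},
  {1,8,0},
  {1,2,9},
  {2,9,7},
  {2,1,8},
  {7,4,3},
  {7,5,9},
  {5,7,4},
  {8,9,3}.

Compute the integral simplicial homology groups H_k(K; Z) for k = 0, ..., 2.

H_0 ≅ Z,  H_1 ≅ Z ⊕ Z/2,  H_2 = 0.

Order the vertices as 0 < 1 < 2 < 3 < 4 < 5 < 6 < 7 < 8 < 9. Listing each simplex with vertices in this order, K has dimension 2 with simplices:

  0-simplices (10): [0], [1], [2], [3], [4], [5], [6], [7], [8], [9]
  1-simplices (30): (30 of them)
  2-simplices (20): (20 of them)

so the chain groups are C_0 ≅ Z^10, C_1 ≅ Z^30, C_2 ≅ Z^20.

∂_1: C_1 → C_0 maps an edge to its endpoints' difference, ∂[p,q] = q − p. For instance
  ∂[4,6] = [6] − [4].
This gives a 10×30 integer matrix of rank 9; reducing to Smith normal form yields diagonal entries (1,1,1,1,1,1,1,1,1).

∂_2: C_2 → C_1 maps a triangle to the signed sum of its edges. For instance
  ∂[2,7,8] = [7,8] − [2,8] + [2,7],
  ∂[0,3,4] = [3,4] − [0,4] + [0,3].
The 30×20 boundary matrix has rank 20 and Smith normal form diag(1,1,1,1,1,1,1,1,1,1,1,1,1,1,1,1,1,1,1,2).

Reading off H_k = ker ∂_k / im ∂_{k+1}:

  H_0: rank C_0 − rank ∂_1 = 10 − 9 = 1, and the invariant factors of ∂_1 are all 1, so H_0 ≅ Z.
  H_1: rank ker ∂_1 − rank ∂_2 = (30 − 9) − 20 = 1, and ∂_2 has invariant factor 2 > 1, so H_1 ≅ Z ⊕ Z/2.
  H_2: rank ker ∂_2 − rank ∂_3 = (20 − 20) − 0 = 0, and there is no ∂_3, so H_2 ≅ 0.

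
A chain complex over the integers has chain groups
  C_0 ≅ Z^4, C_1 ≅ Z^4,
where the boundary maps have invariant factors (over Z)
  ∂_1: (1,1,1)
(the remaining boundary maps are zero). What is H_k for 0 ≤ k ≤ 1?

H_0 = Z,  H_1 = Z.

H_0: b_0 = 4 − 0 − 3 = 1; torsion from ∂_1 factors > 1: none. So H_0 = Z.
H_1: b_1 = 4 − 3 − 0 = 1; torsion from ∂_2 factors > 1: none. So H_1 = Z.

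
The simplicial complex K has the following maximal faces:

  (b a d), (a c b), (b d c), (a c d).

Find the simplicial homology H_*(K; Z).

We work with the vertex ordering a < b < c < d. The simplices of K, each written with vertices in increasing order, are:

  0-simplices (4): a, b, c, d
  1-simplices (6): ab, ac, ad, bc, bd, cd
  2-simplices (4): abc, abd, acd, bcd

giving chain groups C_0 ≅ Z^4, C_1 ≅ Z^6, C_2 ≅ Z^4.

The boundary map ∂_1: C_1 → C_0 maps an edge to its endpoints' difference, ∂[p,q] = q − p. For instance
  ∂cd = d − c.
This gives a 4×6 integer matrix of rank 3; reducing to Smith normal form yields diagonal entries (1,1,1).

∂_2: C_2 → C_1 acts by ∂[p,q,r] = [q,r] − [p,r] + [p,q]. For instance
  ∂bcd = cd − bd + bc,
  ∂abc = bc − ac + ab.
The resulting 6×4 matrix has rank 3, and its Smith normal form has invariant factors (1,1,1).

From H_k ≅ ker(∂_k) / im(∂_{k+1}) we obtain:

  H_0: rank C_0 − rank ∂_1 = 4 − 3 = 1, and the invariant factors of ∂_1 are all 1, so H_0 = Z.
  H_1: rank ker ∂_1 − rank ∂_2 = (6 − 3) − 3 = 0, and the invariant factors of ∂_2 are all 1, so H_1 = 0.
  H_2: rank ker ∂_2 − rank ∂_3 = (4 − 3) − 0 = 1, and there is no ∂_3, so H_2 = Z.

As a check, the Euler characteristic is 4 − 6 + 4 = 2, which agrees with 1 − 0 + 1 = 2.
(K is a triangulation of the 2-sphere S^2.)

H_0 = Z,  H_1 = 0,  H_2 = Z.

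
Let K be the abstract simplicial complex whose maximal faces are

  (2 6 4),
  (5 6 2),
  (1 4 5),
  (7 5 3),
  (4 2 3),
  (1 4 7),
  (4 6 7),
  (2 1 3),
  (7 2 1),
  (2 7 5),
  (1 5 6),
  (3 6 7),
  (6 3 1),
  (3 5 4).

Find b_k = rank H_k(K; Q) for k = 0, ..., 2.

b_0 = 1, b_1 = 2, b_2 = 1.

Order the vertices as 1 < 2 < 3 < 4 < 5 < 6 < 7. Listing each simplex with vertices in this order, K has dimension 2 with simplices:

  0-simplices (7): [1], [2], [3], [4], [5], [6], [7]
  1-simplices (21): [1,2], [1,3], [1,4], [1,5], [1,6], [1,7], [2,3], [2,4], [2,5], [2,6], [2,7], [3,4], [3,5], [3,6], [3,7], [4,5], [4,6], [4,7], [5,6], [5,7], [6,7]
  2-simplices (14): [1,2,3], [1,2,7], [1,3,6], [1,4,5], [1,4,7], [1,5,6], [2,3,4], [2,4,6], [2,5,6], [2,5,7], [3,4,5], [3,5,7], [3,6,7], [4,6,7]

Hence C_0 ≅ Z^7, C_1 ≅ Z^21, C_2 ≅ Z^14.

∂_1: C_1 → C_0 sends each edge [p,q] (with p < q) to q − p.
The 7×21 boundary matrix has rank 6 and Smith normal form diag(1,1,1,1,1,1).

∂_2: C_2 → C_1 maps a triangle to the signed sum of its edges. For instance
  ∂[1,5,6] = [5,6] − [1,6] + [1,5],
  ∂[4,6,7] = [6,7] − [4,7] + [4,6].
The 21×14 boundary matrix has rank 13 and Smith normal form diag(1,1,1,1,1,1,1,1,1,1,1,1,1).

From H_k ≅ ker(∂_k) / im(∂_{k+1}) we obtain:

  H_0: rank C_0 − rank ∂_1 = 7 − 6 = 1, and the invariant factors of ∂_1 are all 1, so H_0 ≅ Z.
  H_1: rank ker ∂_1 − rank ∂_2 = (21 − 6) − 13 = 2, and the invariant factors of ∂_2 are all 1, so H_1 ≅ Z^2.
  H_2: rank ker ∂_2 − rank ∂_3 = (14 − 13) − 0 = 1, and there is no ∂_3, so H_2 ≅ Z.

As a check, the Euler characteristic is 7 − 21 + 14 = 0, which agrees with 1 − 2 + 1 = 0.
(K is a triangulation of the torus T^2.)

Hence the Betti numbers are b_0 = 1, b_1 = 2, b_2 = 1.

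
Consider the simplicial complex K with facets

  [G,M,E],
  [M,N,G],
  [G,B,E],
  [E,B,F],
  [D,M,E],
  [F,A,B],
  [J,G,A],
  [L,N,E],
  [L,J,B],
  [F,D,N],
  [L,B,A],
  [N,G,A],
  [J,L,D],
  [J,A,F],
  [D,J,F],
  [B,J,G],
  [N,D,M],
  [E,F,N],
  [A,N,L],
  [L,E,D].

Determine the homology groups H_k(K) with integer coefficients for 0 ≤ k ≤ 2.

H_0 = Z,  H_1 = Z × Z/2,  H_2 = 0.

We work with the vertex ordering A < B < D < E < F < G < J < L < M < N. The simplices of K, each written with vertices in increasing order, are:

  0-simplices (10): A, B, D, E, F, G, J, L, M, N
  1-simplices (30): AB, AF, AG, AJ, AL, AN, BE, BF, BG, BJ, BL, DE, DF, DJ, DL, DM, DN, EF, EG, EL, EM, EN, FJ, FN, GJ, GM, GN, JL, LN, MN
  2-simplices (20): ABF, ABL, AFJ, AGJ, AGN, ALN, BEF, BEG, BGJ, BJL, DEL, DEM, DFJ, DFN, DJL, DMN, EFN, EGM, ELN, GMN

giving chain groups C_0 ≅ Z^10, C_1 ≅ Z^30, C_2 ≅ Z^20.

∂_1: C_1 → C_0 is given by ∂[p,q] = [q] − [p]. For instance
  ∂EM = M − E.
This gives a 10×30 integer matrix of rank 9; reducing to Smith normal form yields diagonal entries (1,1,1,1,1,1,1,1,1).

Boundary ∂_2: C_2 → C_1 acts by ∂[p,q,r] = [q,r] − [p,r] + [p,q]. For instance
  ∂ABL = BL − AL + AB,
  ∂DJL = JL − DL + DJ.
This gives a 30×20 integer matrix of rank 20; reducing to Smith normal form yields diagonal entries (1,1,1,1,1,1,1,1,1,1,1,1,1,1,1,1,1,1,1,2).

Now H_k = ker ∂_k / im ∂_{k+1}, so:

  H_0: rank C_0 − rank ∂_1 = 10 − 9 = 1, and the invariant factors of ∂_1 are all 1, so H_0 ≅ Z.
  H_1: rank ker ∂_1 − rank ∂_2 = (30 − 9) − 20 = 1, and ∂_2 has invariant factor 2 > 1, so H_1 ≅ Z × Z/2.
  H_2: rank ker ∂_2 − rank ∂_3 = (20 − 20) − 0 = 0, and there is no ∂_3, so H_2 ≅ 0.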